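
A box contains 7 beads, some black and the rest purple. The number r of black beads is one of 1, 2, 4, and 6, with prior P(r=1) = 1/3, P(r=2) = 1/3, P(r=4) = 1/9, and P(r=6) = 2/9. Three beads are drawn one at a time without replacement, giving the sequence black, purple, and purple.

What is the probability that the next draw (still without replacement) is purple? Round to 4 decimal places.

Compute the likelihood of the observed sequence for each case: P(data | r = 1) = (1/7)(6/6)(5/5) = 1/7; P(data | r = 2) = (2/7)(5/6)(4/5) = 4/21; P(data | r = 4) = (4/7)(3/6)(2/5) = 4/35; P(data | r = 6) = (6/7)(1/6)(0/5) = 0.
The prior-weighted likelihoods are 1/3 · 1/7 = 1/21, 1/3 · 4/21 = 4/63, 1/9 · 4/35 = 4/315, 2/9 · 0 = 0; these sum to 13/105.
Dividing through by the total gives posterior P(r = 1 | data) = 5/13, P(r = 2 | data) = 20/39, P(r = 4 | data) = 4/39, P(r = 6 | data) = 0.
The predictive probability is P(purple next | data) = (1)(5/13) + (3/4)(20/39) + (1/4)(4/39) = 31/39.

0.7949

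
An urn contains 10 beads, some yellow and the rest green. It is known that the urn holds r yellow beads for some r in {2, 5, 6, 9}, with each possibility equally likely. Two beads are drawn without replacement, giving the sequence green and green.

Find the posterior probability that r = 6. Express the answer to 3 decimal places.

0.136

The likelihood of the observed sequence under each hypothesis: P(data | r = 2) = (8/10)(7/9) = 28/45; P(data | r = 5) = (5/10)(4/9) = 2/9; P(data | r = 6) = (4/10)(3/9) = 2/15; P(data | r = 9) = (1/10)(0/9) = 0.
Multiplying each by its prior: 1/4 · 28/45 = 7/45, 1/4 · 2/9 = 1/18, 1/4 · 2/15 = 1/30, 1/4 · 0 = 0; summing to 11/45.
Therefore the posterior P(r = 6 | data) = (1/30) / (11/45) = 3/22.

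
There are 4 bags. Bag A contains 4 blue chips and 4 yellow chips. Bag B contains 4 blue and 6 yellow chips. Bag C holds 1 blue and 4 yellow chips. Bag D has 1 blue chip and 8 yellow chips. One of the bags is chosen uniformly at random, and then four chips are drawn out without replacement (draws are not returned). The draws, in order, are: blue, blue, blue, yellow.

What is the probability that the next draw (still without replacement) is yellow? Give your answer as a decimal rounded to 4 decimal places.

For each hypothesis, P(data | H) works out to: P(data | bag A) = (4/8)(3/7)(2/6)(4/5) = 2/35; P(data | bag B) = (4/10)(3/9)(2/8)(6/7) = 1/35; P(data | bag C) = (1/5)(0/4) = 0; P(data | bag D) = (1/9)(0/8) = 0.
The prior-weighted likelihoods are 1/4 · 2/35 = 1/70, 1/4 · 1/35 = 1/140, 1/4 · 0 = 0, 1/4 · 0 = 0; these sum to 3/140.
Dividing through by the total gives posterior P(bag A | data) = 2/3, P(bag B | data) = 1/3, P(bag C | data) = 0, P(bag D | data) = 0.
So P(yellow next | data) = Σ P(yellow next | H) P(H | data) = (3/4)(2/3) + (5/6)(1/3) = 7/9.

0.7778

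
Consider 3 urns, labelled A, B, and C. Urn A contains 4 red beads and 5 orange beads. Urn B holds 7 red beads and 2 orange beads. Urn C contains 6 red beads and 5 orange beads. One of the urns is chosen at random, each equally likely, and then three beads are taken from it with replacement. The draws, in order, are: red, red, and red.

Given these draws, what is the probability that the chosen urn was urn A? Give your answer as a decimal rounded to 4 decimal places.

For each hypothesis, P(data | H) works out to: P(data | urn A) = (4/9)(4/9)(4/9) = 0.087791; P(data | urn B) = (7/9)(7/9)(7/9) = 0.47051; P(data | urn C) = (6/11)(6/11)(6/11) = 0.16228.
The prior-weighted likelihoods are 1/3 · 0.087791 = 0.029264, 1/3 · 0.47051 = 0.15684, 1/3 · 0.16228 = 0.054095; with total 0.24019.
So P(urn A | data) = (0.029264) / (0.24019) = 0.12183.

0.1218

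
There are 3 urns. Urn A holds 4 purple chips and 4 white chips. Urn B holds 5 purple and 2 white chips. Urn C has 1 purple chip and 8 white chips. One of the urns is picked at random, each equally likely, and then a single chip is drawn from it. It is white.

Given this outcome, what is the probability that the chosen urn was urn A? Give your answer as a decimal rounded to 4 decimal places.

0.2986

Under each hypothesis, the probability of this draw is: P(data | urn A) = (4/8) = 1/2; P(data | urn B) = (2/7) = 2/7; P(data | urn C) = (8/9) = 8/9.
Multiplying each by its prior: 1/3 · 1/2 = 1/6, 1/3 · 2/7 = 2/21, 1/3 · 8/9 = 8/27; summing to 211/378.
By Bayes' rule, P(urn A | data) = (1/6) / (211/378) = 63/211.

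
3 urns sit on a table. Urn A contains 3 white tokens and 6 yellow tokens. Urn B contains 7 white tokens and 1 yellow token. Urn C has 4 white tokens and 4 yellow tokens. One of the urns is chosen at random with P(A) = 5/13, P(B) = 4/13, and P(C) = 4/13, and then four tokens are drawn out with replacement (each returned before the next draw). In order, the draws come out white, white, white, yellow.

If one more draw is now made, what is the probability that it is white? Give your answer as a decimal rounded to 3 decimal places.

For each hypothesis, P(data | H) works out to: P(data | urn A) = (3/9)(3/9)(3/9)(6/9) = 0.024691; P(data | urn B) = (7/8)(7/8)(7/8)(1/8) = 0.08374; P(data | urn C) = (4/8)(4/8)(4/8)(4/8) = 0.0625.
Multiplying each by its prior: 5/13 · 0.024691 = 0.0094967, 4/13 · 0.08374 = 0.025766, 4/13 · 0.0625 = 0.019231; summing to 0.054494.
The posterior is then P(urn A | data) = 0.17427, P(urn B | data) = 0.47283, P(urn C | data) = 0.3529.
Averaging over the posterior, P(white next | data) = (1/3)(0.17427) + (7/8)(0.47283) + (1/2)(0.3529) = 0.64827.

0.648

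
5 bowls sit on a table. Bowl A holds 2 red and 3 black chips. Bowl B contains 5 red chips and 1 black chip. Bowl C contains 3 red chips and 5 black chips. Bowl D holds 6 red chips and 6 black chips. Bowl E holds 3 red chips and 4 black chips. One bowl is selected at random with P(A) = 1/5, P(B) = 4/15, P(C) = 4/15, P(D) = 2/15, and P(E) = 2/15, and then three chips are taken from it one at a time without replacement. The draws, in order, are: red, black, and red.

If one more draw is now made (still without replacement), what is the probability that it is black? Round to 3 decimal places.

Compute the likelihood of the observed sequence for each case: P(data | bowl A) = (2/5)(3/4)(1/3) = 0.1; P(data | bowl B) = (5/6)(1/5)(4/4) = 0.16667; P(data | bowl C) = (3/8)(5/7)(2/6) = 0.089286; P(data | bowl D) = (6/12)(6/11)(5/10) = 0.13636; P(data | bowl E) = (3/7)(4/6)(2/5) = 0.11429.
Weighting by the prior gives 1/5 · 0.1 = 0.02, 4/15 · 0.16667 = 0.044444, 4/15 · 0.089286 = 0.02381, 2/15 · 0.13636 = 0.018182, 2/15 · 0.11429 = 0.015238; with total 0.12167.
The posterior is then P(bowl A | data) = 0.16437, P(bowl B | data) = 0.36528, P(bowl C | data) = 0.19568, P(bowl D | data) = 0.14943, P(bowl E | data) = 0.12524.
Averaging over the posterior, P(black next | data) = (1)(0.16437) + (0)(0.36528) + (4/5)(0.19568) + (5/9)(0.14943) + (3/4)(0.12524) = 0.49787.

0.498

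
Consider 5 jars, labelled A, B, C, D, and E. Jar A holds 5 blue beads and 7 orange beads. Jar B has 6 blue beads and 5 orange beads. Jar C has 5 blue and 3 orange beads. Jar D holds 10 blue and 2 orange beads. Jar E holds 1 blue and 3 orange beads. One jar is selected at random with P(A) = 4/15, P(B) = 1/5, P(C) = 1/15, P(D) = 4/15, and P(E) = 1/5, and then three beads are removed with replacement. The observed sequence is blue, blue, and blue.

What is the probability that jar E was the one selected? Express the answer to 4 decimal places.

0.0139

Compute the likelihood of the observed sequence for each case: P(data | jar A) = (5/12)(5/12)(5/12) = 0.072338; P(data | jar B) = (6/11)(6/11)(6/11) = 0.16228; P(data | jar C) = (5/8)(5/8)(5/8) = 0.24414; P(data | jar D) = (10/12)(10/12)(10/12) = 0.5787; P(data | jar E) = (1/4)(1/4)(1/4) = 0.015625.
Weighting by the prior gives 4/15 · 0.072338 = 0.01929, 1/5 · 0.16228 = 0.032457, 1/15 · 0.24414 = 0.016276, 4/15 · 0.5787 = 0.15432, 1/5 · 0.015625 = 0.003125; these sum to 0.22547.
By Bayes' rule, P(jar E | data) = (0.003125) / (0.22547) = 0.01386.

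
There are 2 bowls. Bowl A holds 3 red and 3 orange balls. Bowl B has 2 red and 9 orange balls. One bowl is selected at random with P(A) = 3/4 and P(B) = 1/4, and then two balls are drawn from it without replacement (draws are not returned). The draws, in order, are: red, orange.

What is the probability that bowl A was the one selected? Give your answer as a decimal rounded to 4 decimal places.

0.8462

Compute the likelihood of the observed sequence for each case: P(data | bowl A) = (3/6)(3/5) = 3/10; P(data | bowl B) = (2/11)(9/10) = 9/55.
The prior-weighted likelihoods are 3/4 · 3/10 = 9/40, 1/4 · 9/55 = 9/220; these sum to 117/440.
By Bayes' rule, P(bowl A | data) = (9/40) / (117/440) = 11/13.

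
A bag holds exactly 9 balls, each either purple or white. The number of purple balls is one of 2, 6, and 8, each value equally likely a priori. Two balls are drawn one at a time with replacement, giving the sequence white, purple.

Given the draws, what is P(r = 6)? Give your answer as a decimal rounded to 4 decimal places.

Under each hypothesis, the probability of the observed sequence is: P(data | r = 2) = (7/9)(2/9) = 14/81; P(data | r = 6) = (3/9)(6/9) = 2/9; P(data | r = 8) = (1/9)(8/9) = 8/81.
Multiplying each by its prior: 1/3 · 14/81 = 14/243, 1/3 · 2/9 = 2/27, 1/3 · 8/81 = 8/243; these sum to 40/243.
By Bayes' rule, P(r = 6 | data) = (2/27) / (40/243) = 9/20.

0.4500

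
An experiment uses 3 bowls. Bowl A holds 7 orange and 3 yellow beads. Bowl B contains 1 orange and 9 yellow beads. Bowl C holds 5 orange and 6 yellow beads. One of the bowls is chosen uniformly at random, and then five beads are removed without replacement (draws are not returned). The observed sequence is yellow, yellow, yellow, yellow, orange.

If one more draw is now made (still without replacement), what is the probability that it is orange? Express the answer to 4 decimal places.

Compute the likelihood of the observed sequence for each case: P(data | bowl A) = (3/10)(2/9)(1/8)(0/7) = 0; P(data | bowl B) = (9/10)(8/9)(7/8)(6/7)(1/6) = 1/10; P(data | bowl C) = (6/11)(5/10)(4/9)(3/8)(5/7) = 5/154.
Weighting by the prior gives 1/3 · 0 = 0, 1/3 · 1/10 = 1/30, 1/3 · 5/154 = 5/462; these sum to 17/385.
Dividing through by the total gives posterior P(bowl A | data) = 0, P(bowl B | data) = 77/102, P(bowl C | data) = 25/102.
So P(orange next | data) = Σ P(orange next | H) P(H | data) = (0)(77/102) + (2/3)(25/102) = 25/153.

0.1634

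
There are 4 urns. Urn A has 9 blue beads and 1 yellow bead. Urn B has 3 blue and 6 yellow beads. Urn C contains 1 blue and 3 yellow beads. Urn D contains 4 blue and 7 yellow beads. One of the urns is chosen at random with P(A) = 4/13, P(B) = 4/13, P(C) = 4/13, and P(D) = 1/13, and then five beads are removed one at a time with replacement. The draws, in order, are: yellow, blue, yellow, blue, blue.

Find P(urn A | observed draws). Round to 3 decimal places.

0.195

Under each hypothesis, the probability of the observed sequence is: P(data | urn A) = (1/10)(9/10)(1/10)(9/10)(9/10) = 0.00729; P(data | urn B) = (6/9)(3/9)(6/9)(3/9)(3/9) = 0.016461; P(data | urn C) = (3/4)(1/4)(3/4)(1/4)(1/4) = 0.0087891; P(data | urn D) = (7/11)(4/11)(7/11)(4/11)(4/11) = 0.019472.
Weighting by the prior gives 4/13 · 0.00729 = 0.0022431, 4/13 · 0.016461 = 0.0050649, 4/13 · 0.0087891 = 0.0027043, 1/13 · 0.019472 = 0.0014979; with total 0.01151.
Hence P(urn A | data) = (0.0022431) / (0.01151) = 0.19488.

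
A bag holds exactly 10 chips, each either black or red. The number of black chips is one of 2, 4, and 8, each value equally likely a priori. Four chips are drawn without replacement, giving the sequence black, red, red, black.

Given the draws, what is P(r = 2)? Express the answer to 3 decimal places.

0.192

The likelihood of the observed sequence under each hypothesis: P(data | r = 2) = (2/10)(8/9)(7/8)(1/7) = 0.022222; P(data | r = 4) = (4/10)(6/9)(5/8)(3/7) = 0.071429; P(data | r = 8) = (8/10)(2/9)(1/8)(7/7) = 0.022222.
Weighting by the prior gives 1/3 · 0.022222 = 0.0074074, 1/3 · 0.071429 = 0.02381, 1/3 · 0.022222 = 0.0074074; with total 0.038624.
Hence P(r = 2 | data) = (0.0074074) / (0.038624) = 0.19178.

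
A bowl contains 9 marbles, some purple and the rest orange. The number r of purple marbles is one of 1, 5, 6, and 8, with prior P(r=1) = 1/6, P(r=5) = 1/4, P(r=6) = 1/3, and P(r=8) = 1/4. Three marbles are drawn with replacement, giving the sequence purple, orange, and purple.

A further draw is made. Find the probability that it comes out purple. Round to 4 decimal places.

Under each hypothesis, the probability of the observed sequence is: P(data | r = 1) = (1/9)(8/9)(1/9) = 0.010974; P(data | r = 5) = (5/9)(4/9)(5/9) = 0.13717; P(data | r = 6) = (6/9)(3/9)(6/9) = 0.14815; P(data | r = 8) = (8/9)(1/9)(8/9) = 0.087791.
Multiplying each by its prior: 1/6 · 0.010974 = 0.001829, 1/4 · 0.13717 = 0.034294, 1/3 · 0.14815 = 0.049383, 1/4 · 0.087791 = 0.021948; with total 0.10745.
Dividing through by the total gives posterior P(r = 1 | data) = 0.017021, P(r = 5 | data) = 0.31915, P(r = 6 | data) = 0.45957, P(r = 8 | data) = 0.20426.
So P(purple next | data) = Σ P(purple next | H) P(H | data) = (1/9)(0.017021) + (5/9)(0.31915) + (2/3)(0.45957) + (8/9)(0.20426) = 0.66714.

0.6671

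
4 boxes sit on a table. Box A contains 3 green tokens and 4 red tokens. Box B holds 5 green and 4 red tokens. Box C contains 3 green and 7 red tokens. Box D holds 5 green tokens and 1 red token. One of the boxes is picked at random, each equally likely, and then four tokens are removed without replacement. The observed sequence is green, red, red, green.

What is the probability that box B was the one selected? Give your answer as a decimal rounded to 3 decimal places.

0.369

Compute the likelihood of the observed sequence for each case: P(data | box A) = (3/7)(4/6)(3/5)(2/4) = 0.085714; P(data | box B) = (5/9)(4/8)(3/7)(4/6) = 0.079365; P(data | box C) = (3/10)(7/9)(6/8)(2/7) = 0.05; P(data | box D) = (5/6)(1/5)(0/4) = 0.
Multiplying each by its prior: 1/4 · 0.085714 = 0.021429, 1/4 · 0.079365 = 0.019841, 1/4 · 0.05 = 0.0125, 1/4 · 0 = 0; summing to 0.05377.
Hence P(box B | data) = (0.019841) / (0.05377) = 0.369.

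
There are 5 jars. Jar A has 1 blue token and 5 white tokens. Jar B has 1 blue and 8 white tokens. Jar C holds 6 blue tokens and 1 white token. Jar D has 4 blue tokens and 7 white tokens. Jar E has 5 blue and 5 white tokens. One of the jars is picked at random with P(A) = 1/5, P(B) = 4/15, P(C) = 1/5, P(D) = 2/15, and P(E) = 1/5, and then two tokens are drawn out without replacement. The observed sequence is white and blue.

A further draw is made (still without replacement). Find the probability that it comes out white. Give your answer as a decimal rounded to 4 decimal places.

Compute the likelihood of the observed sequence for each case: P(data | jar A) = (5/6)(1/5) = 0.16667; P(data | jar B) = (8/9)(1/8) = 0.11111; P(data | jar C) = (1/7)(6/6) = 0.14286; P(data | jar D) = (7/11)(4/10) = 0.25455; P(data | jar E) = (5/10)(5/9) = 0.27778.
Multiplying each by its prior: 1/5 · 0.16667 = 0.033333, 4/15 · 0.11111 = 0.02963, 1/5 · 0.14286 = 0.028571, 2/15 · 0.25455 = 0.033939, 1/5 · 0.27778 = 0.055556; these sum to 0.18103.
The posterior is then P(jar A | data) = 0.18413, P(jar B | data) = 0.16367, P(jar C | data) = 0.15783, P(jar D | data) = 0.18748, P(jar E | data) = 0.30689.
Averaging over the posterior, P(white next | data) = (1)(0.18413) + (1)(0.16367) + (0)(0.15783) + (2/3)(0.18748) + (1/2)(0.30689) = 0.62624.

0.6262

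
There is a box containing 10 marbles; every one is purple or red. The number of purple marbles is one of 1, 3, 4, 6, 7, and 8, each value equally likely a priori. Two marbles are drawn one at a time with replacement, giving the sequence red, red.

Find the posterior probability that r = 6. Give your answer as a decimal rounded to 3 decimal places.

For each hypothesis, P(data | H) works out to: P(data | r = 1) = (9/10)(9/10) = 81/100; P(data | r = 3) = (7/10)(7/10) = 49/100; P(data | r = 4) = (6/10)(6/10) = 9/25; P(data | r = 6) = (4/10)(4/10) = 4/25; P(data | r = 7) = (3/10)(3/10) = 9/100; P(data | r = 8) = (2/10)(2/10) = 1/25.
Weighting by the prior gives 1/6 · 81/100 = 27/200, 1/6 · 49/100 = 49/600, 1/6 · 9/25 = 3/50, 1/6 · 4/25 = 2/75, 1/6 · 9/100 = 3/200, 1/6 · 1/25 = 1/150; summing to 13/40.
By Bayes' rule, P(r = 6 | data) = (2/75) / (13/40) = 16/195.

0.082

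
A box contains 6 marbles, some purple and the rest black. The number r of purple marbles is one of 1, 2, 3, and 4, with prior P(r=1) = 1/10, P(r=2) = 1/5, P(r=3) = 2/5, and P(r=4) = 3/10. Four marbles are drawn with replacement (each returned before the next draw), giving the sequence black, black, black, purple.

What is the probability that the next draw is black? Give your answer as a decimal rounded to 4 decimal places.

Compute the likelihood of the observed sequence for each case: P(data | r = 1) = (5/6)(5/6)(5/6)(1/6) = 0.096451; P(data | r = 2) = (4/6)(4/6)(4/6)(2/6) = 0.098765; P(data | r = 3) = (3/6)(3/6)(3/6)(3/6) = 0.0625; P(data | r = 4) = (2/6)(2/6)(2/6)(4/6) = 0.024691.
Multiplying each by its prior: 1/10 · 0.096451 = 0.0096451, 1/5 · 0.098765 = 0.019753, 2/5 · 0.0625 = 0.025, 3/10 · 0.024691 = 0.0074074; with total 0.061806.
Dividing through by the total gives posterior P(r = 1 | data) = 0.15605, P(r = 2 | data) = 0.3196, P(r = 3 | data) = 0.40449, P(r = 4 | data) = 0.11985.
So P(black next | data) = Σ P(black next | H) P(H | data) = (5/6)(0.15605) + (2/3)(0.3196) + (1/2)(0.40449) + (1/3)(0.11985) = 0.58531.

0.5853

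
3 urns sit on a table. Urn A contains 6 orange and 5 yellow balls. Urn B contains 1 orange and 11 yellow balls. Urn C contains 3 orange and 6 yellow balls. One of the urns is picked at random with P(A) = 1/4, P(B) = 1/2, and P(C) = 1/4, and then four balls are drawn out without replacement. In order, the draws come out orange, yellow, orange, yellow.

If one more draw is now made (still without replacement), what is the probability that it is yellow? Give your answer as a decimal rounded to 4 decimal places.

0.5920

Under each hypothesis, the probability of the observed sequence is: P(data | urn A) = (6/11)(5/10)(5/9)(4/8) = 0.075758; P(data | urn B) = (1/12)(11/11)(0/10) = 0; P(data | urn C) = (3/9)(6/8)(2/7)(5/6) = 0.059524.
Multiplying each by its prior: 1/4 · 0.075758 = 0.018939, 1/2 · 0 = 0, 1/4 · 0.059524 = 0.014881; with total 0.03382.
The posterior is then P(urn A | data) = 0.56, P(urn B | data) = 0, P(urn C | data) = 0.44.
Averaging over the posterior, P(yellow next | data) = (3/7)(0.56) + (4/5)(0.44) = 0.592.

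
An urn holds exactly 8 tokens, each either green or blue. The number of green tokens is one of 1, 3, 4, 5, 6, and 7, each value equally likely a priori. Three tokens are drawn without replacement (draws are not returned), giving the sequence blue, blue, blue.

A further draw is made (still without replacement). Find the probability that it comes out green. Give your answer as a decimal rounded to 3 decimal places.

The likelihood of the observed sequence under each hypothesis: P(data | r = 1) = (7/8)(6/7)(5/6) = 5/8; P(data | r = 3) = (5/8)(4/7)(3/6) = 5/28; P(data | r = 4) = (4/8)(3/7)(2/6) = 1/14; P(data | r = 5) = (3/8)(2/7)(1/6) = 1/56; P(data | r = 6) = (2/8)(1/7)(0/6) = 0; P(data | r = 7) = (1/8)(0/7) = 0.
The prior-weighted likelihoods are 1/6 · 5/8 = 5/48, 1/6 · 5/28 = 5/168, 1/6 · 1/14 = 1/84, 1/6 · 1/56 = 1/336, 1/6 · 0 = 0, 1/6 · 0 = 0; these sum to 25/168.
The posterior is then P(r = 1 | data) = 7/10, P(r = 3 | data) = 1/5, P(r = 4 | data) = 2/25, P(r = 5 | data) = 1/50, P(r = 6 | data) = 0, P(r = 7 | data) = 0.
Averaging over the posterior, P(green next | data) = (1/5)(7/10) + (3/5)(1/5) + (4/5)(2/25) + (1)(1/50) = 43/125.

0.344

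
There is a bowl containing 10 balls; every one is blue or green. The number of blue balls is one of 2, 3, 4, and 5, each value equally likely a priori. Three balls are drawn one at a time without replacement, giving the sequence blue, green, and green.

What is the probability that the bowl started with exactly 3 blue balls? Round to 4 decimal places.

0.2751

The likelihood of the observed sequence under each hypothesis: P(data | r = 2) = (2/10)(8/9)(7/8) = 0.15556; P(data | r = 3) = (3/10)(7/9)(6/8) = 0.175; P(data | r = 4) = (4/10)(6/9)(5/8) = 0.16667; P(data | r = 5) = (5/10)(5/9)(4/8) = 0.13889.
The prior-weighted likelihoods are 1/4 · 0.15556 = 0.038889, 1/4 · 0.175 = 0.04375, 1/4 · 0.16667 = 0.041667, 1/4 · 0.13889 = 0.034722; these sum to 0.15903.
Hence P(r = 3 | data) = (0.04375) / (0.15903) = 0.27511.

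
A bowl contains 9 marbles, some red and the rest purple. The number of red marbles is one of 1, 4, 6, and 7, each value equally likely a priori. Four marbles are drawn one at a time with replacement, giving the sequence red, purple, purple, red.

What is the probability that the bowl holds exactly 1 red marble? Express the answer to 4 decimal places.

The likelihood of the observed sequence under each hypothesis: P(data | r = 1) = (1/9)(8/9)(8/9)(1/9) = 0.0097546; P(data | r = 4) = (4/9)(5/9)(5/9)(4/9) = 0.060966; P(data | r = 6) = (6/9)(3/9)(3/9)(6/9) = 0.049383; P(data | r = 7) = (7/9)(2/9)(2/9)(7/9) = 0.029873.
Multiplying each by its prior: 1/4 · 0.0097546 = 0.0024387, 1/4 · 0.060966 = 0.015242, 1/4 · 0.049383 = 0.012346, 1/4 · 0.029873 = 0.0074684; these sum to 0.037494.
Hence P(r = 1 | data) = (0.0024387) / (0.037494) = 0.065041.

0.0650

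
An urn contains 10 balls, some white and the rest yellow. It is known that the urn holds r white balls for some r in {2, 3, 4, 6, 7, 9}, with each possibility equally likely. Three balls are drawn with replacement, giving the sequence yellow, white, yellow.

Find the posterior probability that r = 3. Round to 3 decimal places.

0.250

Under each hypothesis, the probability of the observed sequence is: P(data | r = 2) = (8/10)(2/10)(8/10) = 0.128; P(data | r = 3) = (7/10)(3/10)(7/10) = 0.147; P(data | r = 4) = (6/10)(4/10)(6/10) = 0.144; P(data | r = 6) = (4/10)(6/10)(4/10) = 0.096; P(data | r = 7) = (3/10)(7/10)(3/10) = 0.063; P(data | r = 9) = (1/10)(9/10)(1/10) = 0.009.
The prior-weighted likelihoods are 1/6 · 0.128 = 0.021333, 1/6 · 0.147 = 0.0245, 1/6 · 0.144 = 0.024, 1/6 · 0.096 = 0.016, 1/6 · 0.063 = 0.0105, 1/6 · 0.009 = 0.0015; these sum to 0.097833.
Therefore the posterior P(r = 3 | data) = (0.0245) / (0.097833) = 0.25043.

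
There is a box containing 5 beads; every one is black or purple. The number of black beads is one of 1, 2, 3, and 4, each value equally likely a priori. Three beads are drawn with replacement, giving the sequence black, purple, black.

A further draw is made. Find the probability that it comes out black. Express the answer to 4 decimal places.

For each hypothesis, P(data | H) works out to: P(data | r = 1) = (1/5)(4/5)(1/5) = 4/125; P(data | r = 2) = (2/5)(3/5)(2/5) = 12/125; P(data | r = 3) = (3/5)(2/5)(3/5) = 18/125; P(data | r = 4) = (4/5)(1/5)(4/5) = 16/125.
Weighting by the prior gives 1/4 · 4/125 = 1/125, 1/4 · 12/125 = 3/125, 1/4 · 18/125 = 9/250, 1/4 · 16/125 = 4/125; summing to 1/10.
The posterior is then P(r = 1 | data) = 2/25, P(r = 2 | data) = 6/25, P(r = 3 | data) = 9/25, P(r = 4 | data) = 8/25.
Averaging over the posterior, P(black next | data) = (1/5)(2/25) + (2/5)(6/25) + (3/5)(9/25) + (4/5)(8/25) = 73/125.

0.5840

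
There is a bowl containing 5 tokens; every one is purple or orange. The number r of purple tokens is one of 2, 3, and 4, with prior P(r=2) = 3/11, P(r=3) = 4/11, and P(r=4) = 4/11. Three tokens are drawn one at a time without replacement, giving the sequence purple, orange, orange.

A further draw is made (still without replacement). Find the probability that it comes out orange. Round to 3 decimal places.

0.300

Compute the likelihood of the observed sequence for each case: P(data | r = 2) = (2/5)(3/4)(2/3) = 1/5; P(data | r = 3) = (3/5)(2/4)(1/3) = 1/10; P(data | r = 4) = (4/5)(1/4)(0/3) = 0.
Weighting by the prior gives 3/11 · 1/5 = 3/55, 4/11 · 1/10 = 2/55, 4/11 · 0 = 0; these sum to 1/11.
The posterior is then P(r = 2 | data) = 3/5, P(r = 3 | data) = 2/5, P(r = 4 | data) = 0.
Averaging over the posterior, P(orange next | data) = (1/2)(3/5) + (0)(2/5) = 3/10.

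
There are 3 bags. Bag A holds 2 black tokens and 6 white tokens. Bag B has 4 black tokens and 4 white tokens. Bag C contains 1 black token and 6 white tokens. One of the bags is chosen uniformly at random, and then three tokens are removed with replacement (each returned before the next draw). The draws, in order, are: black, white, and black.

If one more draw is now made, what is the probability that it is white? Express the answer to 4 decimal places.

Compute the likelihood of the observed sequence for each case: P(data | bag A) = (2/8)(6/8)(2/8) = 0.046875; P(data | bag B) = (4/8)(4/8)(4/8) = 0.125; P(data | bag C) = (1/7)(6/7)(1/7) = 0.017493.
Multiplying each by its prior: 1/3 · 0.046875 = 0.015625, 1/3 · 0.125 = 0.041667, 1/3 · 0.017493 = 0.0058309; summing to 0.063123.
Normalising, the posterior is P(bag A | data) = 0.24753, P(bag B | data) = 0.66009, P(bag C | data) = 0.092374.
The predictive probability is P(white next | data) = (3/4)(0.24753) + (1/2)(0.66009) + (6/7)(0.092374) = 0.59487.

0.5949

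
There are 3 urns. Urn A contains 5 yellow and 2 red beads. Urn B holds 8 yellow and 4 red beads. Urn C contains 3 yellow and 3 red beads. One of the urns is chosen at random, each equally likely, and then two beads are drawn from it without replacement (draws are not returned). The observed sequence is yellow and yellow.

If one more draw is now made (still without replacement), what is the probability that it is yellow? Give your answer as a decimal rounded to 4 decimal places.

0.5364

Compute the likelihood of the observed sequence for each case: P(data | urn A) = (5/7)(4/6) = 0.47619; P(data | urn B) = (8/12)(7/11) = 0.42424; P(data | urn C) = (3/6)(2/5) = 0.2.
Multiplying each by its prior: 1/3 · 0.47619 = 0.15873, 1/3 · 0.42424 = 0.14141, 1/3 · 0.2 = 0.066667; these sum to 0.36681.
Dividing through by the total gives posterior P(urn A | data) = 0.43273, P(urn B | data) = 0.38552, P(urn C | data) = 0.18175.
So P(yellow next | data) = Σ P(yellow next | H) P(H | data) = (3/5)(0.43273) + (3/5)(0.38552) + (1/4)(0.18175) = 0.53639.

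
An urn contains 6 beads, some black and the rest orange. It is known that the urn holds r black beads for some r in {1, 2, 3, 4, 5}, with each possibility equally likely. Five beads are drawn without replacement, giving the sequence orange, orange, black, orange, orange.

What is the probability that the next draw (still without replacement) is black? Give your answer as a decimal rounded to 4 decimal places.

0.2857

Under each hypothesis, the probability of the observed sequence is: P(data | r = 1) = (5/6)(4/5)(1/4)(3/3)(2/2) = 1/6; P(data | r = 2) = (4/6)(3/5)(2/4)(2/3)(1/2) = 1/15; P(data | r = 3) = (3/6)(2/5)(3/4)(1/3)(0/2) = 0; P(data | r = 4) = (2/6)(1/5)(4/4)(0/3) = 0; P(data | r = 5) = (1/6)(0/5) = 0.
Multiplying each by its prior: 1/5 · 1/6 = 1/30, 1/5 · 1/15 = 1/75, 1/5 · 0 = 0, 1/5 · 0 = 0, 1/5 · 0 = 0; these sum to 7/150.
Dividing through by the total gives posterior P(r = 1 | data) = 5/7, P(r = 2 | data) = 2/7, P(r = 3 | data) = 0, P(r = 4 | data) = 0, P(r = 5 | data) = 0.
So P(black next | data) = Σ P(black next | H) P(H | data) = (0)(5/7) + (1)(2/7) = 2/7.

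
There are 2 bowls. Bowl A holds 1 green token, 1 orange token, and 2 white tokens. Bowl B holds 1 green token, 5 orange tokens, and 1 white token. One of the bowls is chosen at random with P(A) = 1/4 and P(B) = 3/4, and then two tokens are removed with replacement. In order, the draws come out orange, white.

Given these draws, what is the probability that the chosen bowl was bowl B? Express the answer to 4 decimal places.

For each hypothesis, P(data | H) works out to: P(data | bowl A) = (1/4)(2/4) = 0.125; P(data | bowl B) = (5/7)(1/7) = 0.10204.
Multiplying each by its prior: 1/4 · 0.125 = 0.03125, 3/4 · 0.10204 = 0.076531; summing to 0.10778.
Therefore the posterior P(bowl B | data) = (0.076531) / (0.10778) = 0.71006.

0.7101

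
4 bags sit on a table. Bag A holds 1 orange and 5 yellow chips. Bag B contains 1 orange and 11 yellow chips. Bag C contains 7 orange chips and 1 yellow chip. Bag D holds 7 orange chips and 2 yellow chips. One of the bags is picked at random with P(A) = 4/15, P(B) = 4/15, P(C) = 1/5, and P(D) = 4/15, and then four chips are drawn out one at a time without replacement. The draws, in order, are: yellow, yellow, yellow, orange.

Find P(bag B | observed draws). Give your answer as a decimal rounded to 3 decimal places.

0.333

For each hypothesis, P(data | H) works out to: P(data | bag A) = (5/6)(4/5)(3/4)(1/3) = 1/6; P(data | bag B) = (11/12)(10/11)(9/10)(1/9) = 1/12; P(data | bag C) = (1/8)(0/7) = 0; P(data | bag D) = (2/9)(1/8)(0/7) = 0.
The prior-weighted likelihoods are 4/15 · 1/6 = 2/45, 4/15 · 1/12 = 1/45, 1/5 · 0 = 0, 4/15 · 0 = 0; these sum to 1/15.
So P(bag B | data) = (1/45) / (1/15) = 1/3.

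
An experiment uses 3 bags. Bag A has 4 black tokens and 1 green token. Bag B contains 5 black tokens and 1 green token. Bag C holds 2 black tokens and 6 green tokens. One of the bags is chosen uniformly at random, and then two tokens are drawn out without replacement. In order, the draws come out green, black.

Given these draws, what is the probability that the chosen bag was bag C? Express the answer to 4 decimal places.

0.3689

The likelihood of the observed sequence under each hypothesis: P(data | bag A) = (1/5)(4/4) = 1/5; P(data | bag B) = (1/6)(5/5) = 1/6; P(data | bag C) = (6/8)(2/7) = 3/14.
Weighting by the prior gives 1/3 · 1/5 = 1/15, 1/3 · 1/6 = 1/18, 1/3 · 3/14 = 1/14; summing to 61/315.
So P(bag C | data) = (1/14) / (61/315) = 45/122.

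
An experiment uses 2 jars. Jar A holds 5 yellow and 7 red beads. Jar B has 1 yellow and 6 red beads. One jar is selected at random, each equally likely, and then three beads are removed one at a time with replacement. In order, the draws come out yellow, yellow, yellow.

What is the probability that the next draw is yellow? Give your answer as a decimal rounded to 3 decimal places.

0.406

Compute the likelihood of the observed sequence for each case: P(data | jar A) = (5/12)(5/12)(5/12) = 0.072338; P(data | jar B) = (1/7)(1/7)(1/7) = 0.0029155.
Multiplying each by its prior: 1/2 · 0.072338 = 0.036169, 1/2 · 0.0029155 = 0.0014577; summing to 0.037627.
Dividing through by the total gives posterior P(jar A | data) = 0.96126, P(jar B | data) = 0.038742.
The predictive probability is P(yellow next | data) = (5/12)(0.96126) + (1/7)(0.038742) = 0.40606.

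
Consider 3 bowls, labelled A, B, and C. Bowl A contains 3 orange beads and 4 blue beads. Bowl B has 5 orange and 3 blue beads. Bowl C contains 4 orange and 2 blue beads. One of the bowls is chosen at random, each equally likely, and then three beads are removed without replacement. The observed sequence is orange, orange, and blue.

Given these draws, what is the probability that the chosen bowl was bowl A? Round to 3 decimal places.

Compute the likelihood of the observed sequence for each case: P(data | bowl A) = (3/7)(2/6)(4/5) = 4/35; P(data | bowl B) = (5/8)(4/7)(3/6) = 5/28; P(data | bowl C) = (4/6)(3/5)(2/4) = 1/5.
Multiplying each by its prior: 1/3 · 4/35 = 4/105, 1/3 · 5/28 = 5/84, 1/3 · 1/5 = 1/15; summing to 23/140.
Hence P(bowl A | data) = (4/105) / (23/140) = 16/69.

0.232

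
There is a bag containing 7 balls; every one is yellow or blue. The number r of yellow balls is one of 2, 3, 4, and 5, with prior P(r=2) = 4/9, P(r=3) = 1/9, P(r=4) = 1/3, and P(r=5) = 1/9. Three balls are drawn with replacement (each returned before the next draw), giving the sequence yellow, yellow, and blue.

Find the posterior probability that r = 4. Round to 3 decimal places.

0.465

The likelihood of the observed sequence under each hypothesis: P(data | r = 2) = (2/7)(2/7)(5/7) = 0.058309; P(data | r = 3) = (3/7)(3/7)(4/7) = 0.10496; P(data | r = 4) = (4/7)(4/7)(3/7) = 0.13994; P(data | r = 5) = (5/7)(5/7)(2/7) = 0.14577.
Multiplying each by its prior: 4/9 · 0.058309 = 0.025915, 1/9 · 0.10496 = 0.011662, 1/3 · 0.13994 = 0.046647, 1/9 · 0.14577 = 0.016197; with total 0.10042.
Hence P(r = 4 | data) = (0.046647) / (0.10042) = 0.46452.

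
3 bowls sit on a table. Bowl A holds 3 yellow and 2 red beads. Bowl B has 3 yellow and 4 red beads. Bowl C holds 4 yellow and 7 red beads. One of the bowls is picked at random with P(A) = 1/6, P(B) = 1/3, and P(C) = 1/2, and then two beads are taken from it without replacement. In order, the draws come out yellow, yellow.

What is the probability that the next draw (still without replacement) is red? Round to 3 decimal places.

0.748

Under each hypothesis, the probability of the observed sequence is: P(data | bowl A) = (3/5)(2/4) = 0.3; P(data | bowl B) = (3/7)(2/6) = 0.14286; P(data | bowl C) = (4/11)(3/10) = 0.10909.
Weighting by the prior gives 1/6 · 0.3 = 0.05, 1/3 · 0.14286 = 0.047619, 1/2 · 0.10909 = 0.054545; with total 0.15216.
The posterior is then P(bowl A | data) = 0.32859, P(bowl B | data) = 0.31294, P(bowl C | data) = 0.35846.
The predictive probability is P(red next | data) = (2/3)(0.32859) + (4/5)(0.31294) + (7/9)(0.35846) = 0.74822.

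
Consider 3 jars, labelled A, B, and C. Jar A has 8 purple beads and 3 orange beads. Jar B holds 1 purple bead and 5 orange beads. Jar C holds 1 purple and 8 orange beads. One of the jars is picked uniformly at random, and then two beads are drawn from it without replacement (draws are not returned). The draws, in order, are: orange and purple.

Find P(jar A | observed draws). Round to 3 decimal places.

Under each hypothesis, the probability of the observed sequence is: P(data | jar A) = (3/11)(8/10) = 0.21818; P(data | jar B) = (5/6)(1/5) = 0.16667; P(data | jar C) = (8/9)(1/8) = 0.11111.
Multiplying each by its prior: 1/3 · 0.21818 = 0.072727, 1/3 · 0.16667 = 0.055556, 1/3 · 0.11111 = 0.037037; summing to 0.16532.
Therefore the posterior P(jar A | data) = (0.072727) / (0.16532) = 0.43992.

0.440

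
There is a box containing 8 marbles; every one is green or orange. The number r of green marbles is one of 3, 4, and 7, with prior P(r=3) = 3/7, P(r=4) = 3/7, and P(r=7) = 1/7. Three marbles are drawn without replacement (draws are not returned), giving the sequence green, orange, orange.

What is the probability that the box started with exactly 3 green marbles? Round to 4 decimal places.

0.5556

The likelihood of the observed sequence under each hypothesis: P(data | r = 3) = (3/8)(5/7)(4/6) = 5/28; P(data | r = 4) = (4/8)(4/7)(3/6) = 1/7; P(data | r = 7) = (7/8)(1/7)(0/6) = 0.
The prior-weighted likelihoods are 3/7 · 5/28 = 15/196, 3/7 · 1/7 = 3/49, 1/7 · 0 = 0; these sum to 27/196.
Hence P(r = 3 | data) = (15/196) / (27/196) = 5/9.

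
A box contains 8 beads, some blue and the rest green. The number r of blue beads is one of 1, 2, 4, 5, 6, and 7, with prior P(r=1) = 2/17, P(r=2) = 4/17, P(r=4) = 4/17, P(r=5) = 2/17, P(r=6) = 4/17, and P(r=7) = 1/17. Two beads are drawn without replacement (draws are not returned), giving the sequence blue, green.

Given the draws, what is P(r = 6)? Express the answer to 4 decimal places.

Under each hypothesis, the probability of the observed sequence is: P(data | r = 1) = (1/8)(7/7) = 1/8; P(data | r = 2) = (2/8)(6/7) = 3/14; P(data | r = 4) = (4/8)(4/7) = 2/7; P(data | r = 5) = (5/8)(3/7) = 15/56; P(data | r = 6) = (6/8)(2/7) = 3/14; P(data | r = 7) = (7/8)(1/7) = 1/8.
Multiplying each by its prior: 2/17 · 1/8 = 1/68, 4/17 · 3/14 = 6/119, 4/17 · 2/7 = 8/119, 2/17 · 15/56 = 15/476, 4/17 · 3/14 = 6/119, 1/17 · 1/8 = 1/136; with total 211/952.
So P(r = 6 | data) = (6/119) / (211/952) = 48/211.

0.2275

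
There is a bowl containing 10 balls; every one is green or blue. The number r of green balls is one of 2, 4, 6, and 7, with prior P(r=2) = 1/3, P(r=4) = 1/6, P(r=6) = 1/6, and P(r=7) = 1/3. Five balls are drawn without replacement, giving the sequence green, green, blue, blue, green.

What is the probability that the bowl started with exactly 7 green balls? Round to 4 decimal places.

The likelihood of the observed sequence under each hypothesis: P(data | r = 2) = (2/10)(1/9)(8/8)(7/7)(0/6) = 0; P(data | r = 4) = (4/10)(3/9)(6/8)(5/7)(2/6) = 1/42; P(data | r = 6) = (6/10)(5/9)(4/8)(3/7)(4/6) = 1/21; P(data | r = 7) = (7/10)(6/9)(3/8)(2/7)(5/6) = 1/24.
Multiplying each by its prior: 1/3 · 0 = 0, 1/6 · 1/42 = 1/252, 1/6 · 1/21 = 1/126, 1/3 · 1/24 = 1/72; these sum to 13/504.
Therefore the posterior P(r = 7 | data) = (1/72) / (13/504) = 7/13.

0.5385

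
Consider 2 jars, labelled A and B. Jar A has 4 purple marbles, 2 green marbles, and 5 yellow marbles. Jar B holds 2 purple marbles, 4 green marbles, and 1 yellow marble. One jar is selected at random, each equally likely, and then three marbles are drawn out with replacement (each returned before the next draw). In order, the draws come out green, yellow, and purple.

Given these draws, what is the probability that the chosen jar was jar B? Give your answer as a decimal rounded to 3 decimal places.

Compute the likelihood of the observed sequence for each case: P(data | jar A) = (2/11)(5/11)(4/11) = 0.030053; P(data | jar B) = (4/7)(1/7)(2/7) = 0.023324.
Multiplying each by its prior: 1/2 · 0.030053 = 0.015026, 1/2 · 0.023324 = 0.011662; these sum to 0.026688.
By Bayes' rule, P(jar B | data) = (0.011662) / (0.026688) = 0.43697.

0.437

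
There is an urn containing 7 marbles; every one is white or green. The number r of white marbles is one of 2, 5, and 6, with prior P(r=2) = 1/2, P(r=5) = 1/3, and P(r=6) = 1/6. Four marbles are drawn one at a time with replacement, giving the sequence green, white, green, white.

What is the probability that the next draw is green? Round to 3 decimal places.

0.516

Under each hypothesis, the probability of the observed sequence is: P(data | r = 2) = (5/7)(2/7)(5/7)(2/7) = 0.041649; P(data | r = 5) = (2/7)(5/7)(2/7)(5/7) = 0.041649; P(data | r = 6) = (1/7)(6/7)(1/7)(6/7) = 0.014994.
The prior-weighted likelihoods are 1/2 · 0.041649 = 0.020825, 1/3 · 0.041649 = 0.013883, 1/6 · 0.014994 = 0.002499; summing to 0.037207.
The posterior is then P(r = 2 | data) = 0.5597, P(r = 5 | data) = 0.37313, P(r = 6 | data) = 0.067164.
So P(green next | data) = Σ P(green next | H) P(H | data) = (5/7)(0.5597) + (2/7)(0.37313) + (1/7)(0.067164) = 0.51599.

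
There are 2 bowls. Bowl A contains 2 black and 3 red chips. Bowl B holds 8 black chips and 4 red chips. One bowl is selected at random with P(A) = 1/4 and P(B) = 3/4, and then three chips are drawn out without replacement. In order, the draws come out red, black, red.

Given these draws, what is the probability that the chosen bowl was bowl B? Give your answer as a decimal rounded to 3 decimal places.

For each hypothesis, P(data | H) works out to: P(data | bowl A) = (3/5)(2/4)(2/3) = 1/5; P(data | bowl B) = (4/12)(8/11)(3/10) = 4/55.
Weighting by the prior gives 1/4 · 1/5 = 1/20, 3/4 · 4/55 = 3/55; these sum to 23/220.
Therefore the posterior P(bowl B | data) = (3/55) / (23/220) = 12/23.

0.522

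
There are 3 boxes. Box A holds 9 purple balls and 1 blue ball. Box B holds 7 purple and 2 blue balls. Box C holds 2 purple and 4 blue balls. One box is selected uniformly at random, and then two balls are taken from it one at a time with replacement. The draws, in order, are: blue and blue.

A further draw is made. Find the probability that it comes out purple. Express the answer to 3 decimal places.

Compute the likelihood of the observed sequence for each case: P(data | box A) = (1/10)(1/10) = 0.01; P(data | box B) = (2/9)(2/9) = 0.049383; P(data | box C) = (4/6)(4/6) = 0.44444.
Multiplying each by its prior: 1/3 · 0.01 = 0.0033333, 1/3 · 0.049383 = 0.016461, 1/3 · 0.44444 = 0.14815; with total 0.16794.
Dividing through by the total gives posterior P(box A | data) = 0.019848, P(box B | data) = 0.098015, P(box C | data) = 0.88214.
The predictive probability is P(purple next | data) = (9/10)(0.019848) + (7/9)(0.098015) + (1/3)(0.88214) = 0.38814.

0.388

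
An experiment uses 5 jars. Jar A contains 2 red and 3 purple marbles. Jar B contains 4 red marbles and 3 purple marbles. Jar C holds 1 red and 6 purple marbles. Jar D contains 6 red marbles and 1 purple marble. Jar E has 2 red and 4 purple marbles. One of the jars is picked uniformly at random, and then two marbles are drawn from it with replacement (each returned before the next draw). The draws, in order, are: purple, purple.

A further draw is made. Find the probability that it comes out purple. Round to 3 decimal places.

0.702

For each hypothesis, P(data | H) works out to: P(data | jar A) = (3/5)(3/5) = 0.36; P(data | jar B) = (3/7)(3/7) = 0.18367; P(data | jar C) = (6/7)(6/7) = 0.73469; P(data | jar D) = (1/7)(1/7) = 0.020408; P(data | jar E) = (4/6)(4/6) = 0.44444.
Weighting by the prior gives 1/5 · 0.36 = 0.072, 1/5 · 0.18367 = 0.036735, 1/5 · 0.73469 = 0.14694, 1/5 · 0.020408 = 0.0040816, 1/5 · 0.44444 = 0.088889; these sum to 0.34864.
The posterior is then P(jar A | data) = 0.20651, P(jar B | data) = 0.10536, P(jar C | data) = 0.42146, P(jar D | data) = 0.011707, P(jar E | data) = 0.25496.
The predictive probability is P(purple next | data) = (3/5)(0.20651) + (3/7)(0.10536) + (6/7)(0.42146) + (1/7)(0.011707) + (2/3)(0.25496) = 0.70196.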